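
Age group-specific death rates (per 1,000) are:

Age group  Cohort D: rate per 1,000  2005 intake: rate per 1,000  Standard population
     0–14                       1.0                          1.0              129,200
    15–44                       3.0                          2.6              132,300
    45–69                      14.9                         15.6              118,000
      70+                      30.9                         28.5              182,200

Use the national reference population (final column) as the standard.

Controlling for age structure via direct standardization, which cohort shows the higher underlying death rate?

Standard total = 561,700; weights = 0.2300, 0.2355, 0.2101, 0.3244.
Cohort D: 0.2300×1.0 + 0.2355×3.0 + 0.2101×14.9 + 0.3244×30.9 = 14.0899 per 1,000.
The 2005 intake: 0.2300×1.0 + 0.2355×2.6 + 0.2101×15.6 + 0.3244×28.5 = 13.3642 per 1,000.

Cohort D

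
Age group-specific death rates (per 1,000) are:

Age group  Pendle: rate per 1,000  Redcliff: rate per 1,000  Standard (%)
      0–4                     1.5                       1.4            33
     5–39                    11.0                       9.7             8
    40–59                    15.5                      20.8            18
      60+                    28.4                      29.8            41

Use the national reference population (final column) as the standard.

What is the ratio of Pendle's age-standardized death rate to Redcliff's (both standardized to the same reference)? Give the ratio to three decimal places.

Standard weights: 0.33, 0.08, 0.18, 0.41.
Pendle: 0.3300×1.5 + 0.0800×11.0 + 0.1800×15.5 + 0.4100×28.4 = 15.8090 per 1,000.
Redcliff: 0.3300×1.4 + 0.0800×9.7 + 0.1800×20.8 + 0.4100×29.8 = 17.2000 per 1,000.
Ratio = 15.8090 ÷ 17.2000 = 0.91913.

0.919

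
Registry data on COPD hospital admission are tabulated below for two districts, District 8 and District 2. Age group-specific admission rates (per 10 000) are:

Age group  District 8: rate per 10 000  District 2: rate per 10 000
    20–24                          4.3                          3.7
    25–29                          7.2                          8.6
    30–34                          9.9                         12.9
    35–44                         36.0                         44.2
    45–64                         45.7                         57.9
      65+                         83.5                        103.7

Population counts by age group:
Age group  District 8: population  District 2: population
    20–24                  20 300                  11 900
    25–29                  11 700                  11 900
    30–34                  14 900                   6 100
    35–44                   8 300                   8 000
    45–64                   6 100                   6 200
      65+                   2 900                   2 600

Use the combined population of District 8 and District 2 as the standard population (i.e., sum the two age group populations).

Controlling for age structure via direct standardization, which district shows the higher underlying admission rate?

Combined standard total = 110 900; weights = 0.2904, 0.2128, 0.1894, 0.1470, 0.1109, 0.0496.
District 8: 0.2904×4.3 + 0.2128×7.2 + 0.1894×9.9 + 0.1470×36.0 + 0.1109×45.7 + 0.0496×83.5 = 19.1564 per 10 000.
District 2: 0.2904×3.7 + 0.2128×8.6 + 0.1894×12.9 + 0.1470×44.2 + 0.1109×57.9 + 0.0496×103.7 = 23.4083 per 10 000.

District 2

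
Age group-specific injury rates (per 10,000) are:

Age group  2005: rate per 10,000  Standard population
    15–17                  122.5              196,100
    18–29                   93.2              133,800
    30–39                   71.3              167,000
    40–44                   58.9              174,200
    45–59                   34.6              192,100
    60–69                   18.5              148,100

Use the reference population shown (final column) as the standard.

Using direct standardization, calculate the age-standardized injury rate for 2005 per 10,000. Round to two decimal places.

67.29

Standard total = 1,011,300; weights = 0.1939, 0.1323, 0.1651, 0.1723, 0.1900, 0.1464.
Standardized rate: 0.1939×122.5 + 0.1323×93.2 + 0.1651×71.3 + 0.1723×58.9 + 0.1900×34.6 + 0.1464×18.5 = 67.2861 per 10,000.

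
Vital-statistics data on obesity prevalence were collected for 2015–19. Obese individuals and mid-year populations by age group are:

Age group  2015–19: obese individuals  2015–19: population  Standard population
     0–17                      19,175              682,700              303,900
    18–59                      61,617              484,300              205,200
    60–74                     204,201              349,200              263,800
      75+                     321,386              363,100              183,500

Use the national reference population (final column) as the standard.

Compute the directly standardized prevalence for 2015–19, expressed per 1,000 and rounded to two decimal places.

Age-specific rates per 1,000 for 2015–19: 28.087, 127.229, 584.768, 885.117.
Standard total = 956,400; weights = 0.3178, 0.2146, 0.2758, 0.1919.
Standardized rate: 0.3178×28.087 + 0.2146×127.229 + 0.2758×584.768 + 0.1919×885.117 = 367.3398 per 1,000.

367.34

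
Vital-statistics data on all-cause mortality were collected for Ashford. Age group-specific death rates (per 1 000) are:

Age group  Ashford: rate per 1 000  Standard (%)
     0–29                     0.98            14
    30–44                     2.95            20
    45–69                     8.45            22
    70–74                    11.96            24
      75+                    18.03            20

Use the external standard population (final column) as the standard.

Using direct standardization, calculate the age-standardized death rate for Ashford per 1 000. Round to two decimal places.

9.06

Standard weights: 0.14, 0.20, 0.22, 0.24, 0.20.
Standardized rate: 0.1400×0.98 + 0.2000×2.95 + 0.2200×8.45 + 0.2400×11.96 + 0.2000×18.03 = 9.0626 per 1 000.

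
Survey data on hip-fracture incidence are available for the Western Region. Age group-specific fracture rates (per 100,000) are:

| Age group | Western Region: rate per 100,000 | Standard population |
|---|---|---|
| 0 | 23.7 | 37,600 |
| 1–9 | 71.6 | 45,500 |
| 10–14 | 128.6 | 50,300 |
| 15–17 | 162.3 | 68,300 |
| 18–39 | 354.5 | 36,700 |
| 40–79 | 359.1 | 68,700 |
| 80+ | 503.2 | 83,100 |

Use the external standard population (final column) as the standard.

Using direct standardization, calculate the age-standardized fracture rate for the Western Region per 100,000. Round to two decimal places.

259.35

Standard total = 390,200; weights = 0.0964, 0.1166, 0.1289, 0.1750, 0.0941, 0.1761, 0.2130.
Standardized rate: 0.0964×23.7 + 0.1166×71.6 + 0.1289×128.6 + 0.1750×162.3 + 0.0941×354.5 + 0.1761×359.1 + 0.2130×503.2 = 259.3512 per 100,000.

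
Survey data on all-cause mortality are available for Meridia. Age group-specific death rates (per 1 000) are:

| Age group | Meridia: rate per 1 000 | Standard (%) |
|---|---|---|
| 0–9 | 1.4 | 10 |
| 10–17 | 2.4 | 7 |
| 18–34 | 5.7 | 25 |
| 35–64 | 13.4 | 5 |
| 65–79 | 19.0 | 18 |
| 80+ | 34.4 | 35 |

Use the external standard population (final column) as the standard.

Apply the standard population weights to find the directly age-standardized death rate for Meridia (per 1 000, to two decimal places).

17.86

Standard weights: 0.10, 0.07, 0.25, 0.05, 0.18, 0.35.
Standardized rate: 0.1000×1.4 + 0.0700×2.4 + 0.2500×5.7 + 0.0500×13.4 + 0.1800×19.0 + 0.3500×34.4 = 17.8630 per 1 000.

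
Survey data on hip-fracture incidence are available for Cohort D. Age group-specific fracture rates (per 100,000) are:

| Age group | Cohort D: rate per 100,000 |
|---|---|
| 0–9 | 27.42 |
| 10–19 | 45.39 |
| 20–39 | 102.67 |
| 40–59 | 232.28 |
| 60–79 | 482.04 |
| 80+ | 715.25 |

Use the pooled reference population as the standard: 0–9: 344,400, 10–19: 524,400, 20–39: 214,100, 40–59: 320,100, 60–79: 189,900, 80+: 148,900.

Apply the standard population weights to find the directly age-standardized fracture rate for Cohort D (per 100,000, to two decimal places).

Standard total = 1,741,800; weights = 0.1977, 0.3011, 0.1229, 0.1838, 0.1090, 0.0855.
Standardized rate: 0.1977×27.42 + 0.3011×45.39 + 0.1229×102.67 + 0.1838×232.28 + 0.1090×482.04 + 0.0855×715.25 = 188.0931 per 100,000.

188.09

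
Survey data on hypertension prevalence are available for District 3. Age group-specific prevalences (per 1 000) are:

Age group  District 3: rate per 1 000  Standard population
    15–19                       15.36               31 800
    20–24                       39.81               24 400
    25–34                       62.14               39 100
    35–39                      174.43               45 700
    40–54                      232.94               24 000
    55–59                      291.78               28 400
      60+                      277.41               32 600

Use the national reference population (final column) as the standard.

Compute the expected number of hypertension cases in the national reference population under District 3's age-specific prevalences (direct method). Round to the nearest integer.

34782

Expected hypertension cases = Σ (standard pop × age-specific rate ÷ 1 000)
= 31 800×15.36/1 000 + 24 400×39.81/1 000 + 39 100×62.14/1 000 + 45 700×174.43/1 000 + 24 000×232.94/1 000 + 28 400×291.78/1 000 + 32 600×277.41/1 000
= 488.45 + 971.36 + 2429.67 + 7971.45 + 5590.56 + 8286.55 + 9043.57 = 34781.61.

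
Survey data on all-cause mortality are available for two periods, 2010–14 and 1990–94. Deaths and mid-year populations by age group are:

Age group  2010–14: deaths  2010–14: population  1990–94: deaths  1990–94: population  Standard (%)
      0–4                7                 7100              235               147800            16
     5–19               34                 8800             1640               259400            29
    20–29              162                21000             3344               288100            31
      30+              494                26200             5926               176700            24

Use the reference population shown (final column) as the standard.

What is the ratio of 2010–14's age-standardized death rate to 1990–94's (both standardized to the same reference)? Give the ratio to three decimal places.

0.597

Age-specific rates per 100000 for 2010–14: 98.59, 386.36, 771.43, 1885.50.
For 1990–94: 159.00, 632.23, 1160.71, 3353.71.
Standard weights: 0.16, 0.29, 0.31, 0.24.
2010–14: 0.1600×98.59 + 0.2900×386.36 + 0.3100×771.43 + 0.2400×1885.50 = 819.4820 per 100000.
1990–94: 0.1600×159.00 + 0.2900×632.23 + 0.3100×1160.71 + 0.2400×3353.71 = 1373.4951 per 100000.
Ratio = 819.4820 ÷ 1373.4951 = 0.59664.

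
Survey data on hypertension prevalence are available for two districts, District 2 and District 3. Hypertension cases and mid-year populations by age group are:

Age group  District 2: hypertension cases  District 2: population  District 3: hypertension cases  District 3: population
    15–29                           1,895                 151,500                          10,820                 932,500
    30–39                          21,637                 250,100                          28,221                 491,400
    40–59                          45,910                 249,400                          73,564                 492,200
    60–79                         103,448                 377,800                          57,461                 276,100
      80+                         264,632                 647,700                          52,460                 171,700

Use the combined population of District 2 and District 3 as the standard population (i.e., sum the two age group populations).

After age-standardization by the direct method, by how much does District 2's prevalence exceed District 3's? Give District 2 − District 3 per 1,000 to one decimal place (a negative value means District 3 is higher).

Age-specific rates per 1,000 for District 2: 12.508, 86.513, 184.082, 273.817, 408.572.
For District 3: 11.603, 57.430, 149.460, 208.117, 305.533.
Combined standard total = 4,040,400; weights = 0.2683, 0.1835, 0.1835, 0.1618, 0.2028.
District 2: 0.2683×12.508 + 0.1835×86.513 + 0.1835×184.082 + 0.1618×273.817 + 0.2028×408.572 = 180.1941 per 1,000.
District 3: 0.2683×11.603 + 0.1835×57.430 + 0.1835×149.460 + 0.1618×208.117 + 0.2028×305.533 = 136.7296 per 1,000.
Difference = 180.1941 − 136.7296 = 43.4645.

43.5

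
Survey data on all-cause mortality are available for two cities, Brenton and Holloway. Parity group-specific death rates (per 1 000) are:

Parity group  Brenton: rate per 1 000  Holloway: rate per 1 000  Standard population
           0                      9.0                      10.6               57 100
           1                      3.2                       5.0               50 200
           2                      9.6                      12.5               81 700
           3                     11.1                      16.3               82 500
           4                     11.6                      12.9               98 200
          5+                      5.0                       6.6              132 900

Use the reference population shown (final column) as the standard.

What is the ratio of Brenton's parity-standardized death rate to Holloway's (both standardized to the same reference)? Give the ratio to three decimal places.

Standard total = 502 600; weights = 0.1136, 0.0999, 0.1626, 0.1641, 0.1954, 0.2644.
Brenton: 0.1136×9.0 + 0.0999×3.2 + 0.1626×9.6 + 0.1641×11.1 + 0.1954×11.6 + 0.2644×5.0 = 8.3132 per 1 000.
Holloway: 0.1136×10.6 + 0.0999×5.0 + 0.1626×12.5 + 0.1641×16.3 + 0.1954×12.9 + 0.2644×6.6 = 10.6768 per 1 000.
Ratio = 8.3132 ÷ 10.6768 = 0.77862.

0.779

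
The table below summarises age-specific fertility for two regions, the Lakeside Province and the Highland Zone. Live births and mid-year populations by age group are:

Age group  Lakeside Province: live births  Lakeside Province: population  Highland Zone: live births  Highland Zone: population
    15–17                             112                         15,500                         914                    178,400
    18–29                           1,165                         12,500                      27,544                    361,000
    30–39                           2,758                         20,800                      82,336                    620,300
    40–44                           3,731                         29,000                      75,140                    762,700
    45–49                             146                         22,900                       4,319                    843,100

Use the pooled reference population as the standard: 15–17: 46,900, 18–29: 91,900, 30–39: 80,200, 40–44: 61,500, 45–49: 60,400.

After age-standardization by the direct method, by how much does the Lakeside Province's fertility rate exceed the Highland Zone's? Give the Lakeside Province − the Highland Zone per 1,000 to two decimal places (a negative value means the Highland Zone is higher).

Age-specific rates per 1,000 for the Lakeside Province: 7.226, 93.200, 132.596, 128.655, 6.376.
For the Highland Zone: 5.123, 76.299, 132.736, 98.518, 5.123.
Standard total = 340,900; weights = 0.1376, 0.2696, 0.2353, 0.1804, 0.1772.
The Lakeside Province: 0.1376×7.226 + 0.2696×93.200 + 0.2353×132.596 + 0.1804×128.655 + 0.1772×6.376 = 81.6531 per 1,000.
The Highland Zone: 0.1376×5.123 + 0.2696×76.299 + 0.2353×132.736 + 0.1804×98.518 + 0.1772×5.123 = 71.1818 per 1,000.
Difference = 81.6531 − 71.1818 = 10.4713.

10.47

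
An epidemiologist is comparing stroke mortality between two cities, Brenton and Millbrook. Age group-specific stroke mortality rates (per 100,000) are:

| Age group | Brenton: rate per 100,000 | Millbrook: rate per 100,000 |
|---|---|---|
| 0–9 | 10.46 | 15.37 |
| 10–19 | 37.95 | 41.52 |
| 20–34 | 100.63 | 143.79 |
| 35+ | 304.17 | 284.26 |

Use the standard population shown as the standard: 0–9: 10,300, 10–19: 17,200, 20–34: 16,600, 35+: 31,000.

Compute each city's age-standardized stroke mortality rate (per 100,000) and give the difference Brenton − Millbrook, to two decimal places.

Standard total = 75,100; weights = 0.1372, 0.2290, 0.2210, 0.4128.
Brenton: 0.1372×10.46 + 0.2290×37.95 + 0.2210×100.63 + 0.4128×304.17 = 157.9255 per 100,000.
Millbrook: 0.1372×15.37 + 0.2290×41.52 + 0.2210×143.79 + 0.4128×284.26 = 160.7381 per 100,000.
Difference = 157.9255 − 160.7381 = -2.8126.

-2.81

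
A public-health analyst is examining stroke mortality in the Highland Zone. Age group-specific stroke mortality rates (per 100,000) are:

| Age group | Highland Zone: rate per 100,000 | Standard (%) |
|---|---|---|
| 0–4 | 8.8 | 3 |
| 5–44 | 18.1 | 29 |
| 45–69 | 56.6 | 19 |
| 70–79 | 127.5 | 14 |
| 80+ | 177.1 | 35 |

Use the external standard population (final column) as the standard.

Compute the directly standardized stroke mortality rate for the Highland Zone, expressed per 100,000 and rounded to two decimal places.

Standard weights: 0.03, 0.29, 0.19, 0.14, 0.35.
Standardized rate: 0.0300×8.8 + 0.2900×18.1 + 0.1900×56.6 + 0.1400×127.5 + 0.3500×177.1 = 96.1020 per 100,000.

96.10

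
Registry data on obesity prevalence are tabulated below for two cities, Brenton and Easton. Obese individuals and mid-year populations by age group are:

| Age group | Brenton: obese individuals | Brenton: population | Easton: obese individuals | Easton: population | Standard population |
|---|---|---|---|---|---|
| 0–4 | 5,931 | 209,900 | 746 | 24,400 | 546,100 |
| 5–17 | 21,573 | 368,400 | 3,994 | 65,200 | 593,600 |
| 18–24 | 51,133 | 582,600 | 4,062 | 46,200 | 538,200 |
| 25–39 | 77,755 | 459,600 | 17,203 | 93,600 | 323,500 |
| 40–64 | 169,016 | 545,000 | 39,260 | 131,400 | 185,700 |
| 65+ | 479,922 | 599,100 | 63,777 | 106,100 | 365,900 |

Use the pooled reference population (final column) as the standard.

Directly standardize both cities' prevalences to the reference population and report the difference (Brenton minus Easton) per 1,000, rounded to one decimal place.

Age-specific rates per 1,000 for Brenton: 28.256, 58.559, 87.767, 169.180, 310.121, 801.072.
For Easton: 30.574, 61.258, 87.922, 183.793, 298.782, 601.103.
Standard total = 2,553,000; weights = 0.2139, 0.2325, 0.2108, 0.1267, 0.0727, 0.1433.
Brenton: 0.2139×28.256 + 0.2325×58.559 + 0.2108×87.767 + 0.1267×169.180 + 0.0727×310.121 + 0.1433×801.072 = 196.9677 per 1,000.
Easton: 0.2139×30.574 + 0.2325×61.258 + 0.2108×87.922 + 0.1267×183.793 + 0.0727×298.782 + 0.1433×601.103 = 170.4907 per 1,000.
Difference = 196.9677 − 170.4907 = 26.4770.

26.5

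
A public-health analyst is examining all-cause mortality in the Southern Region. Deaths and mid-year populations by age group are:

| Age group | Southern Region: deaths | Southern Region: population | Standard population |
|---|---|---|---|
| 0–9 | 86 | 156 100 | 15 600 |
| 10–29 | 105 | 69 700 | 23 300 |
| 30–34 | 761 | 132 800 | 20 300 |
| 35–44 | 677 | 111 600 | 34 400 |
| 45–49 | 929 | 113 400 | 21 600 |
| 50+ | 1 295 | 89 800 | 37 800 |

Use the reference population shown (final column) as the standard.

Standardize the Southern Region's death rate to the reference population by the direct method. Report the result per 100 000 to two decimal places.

Age-specific rates per 100 000 for the Southern Region: 55.09, 150.65, 573.04, 606.63, 819.22, 1442.09.
Standard total = 153 000; weights = 0.1020, 0.1523, 0.1327, 0.2248, 0.1412, 0.2471.
Standardized rate: 0.1020×55.09 + 0.1523×150.65 + 0.1327×573.04 + 0.2248×606.63 + 0.1412×819.22 + 0.2471×1442.09 = 712.9198 per 100 000.

712.92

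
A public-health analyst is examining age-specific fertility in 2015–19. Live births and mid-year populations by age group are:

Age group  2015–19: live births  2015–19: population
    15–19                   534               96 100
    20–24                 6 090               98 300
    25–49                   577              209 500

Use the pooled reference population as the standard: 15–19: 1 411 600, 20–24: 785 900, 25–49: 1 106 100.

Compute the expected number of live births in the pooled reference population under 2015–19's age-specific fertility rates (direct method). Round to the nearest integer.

Age-specific rates per 1 000 for 2015–19: 5.557, 61.953, 2.754.
Expected live births = Σ (standard pop × age-specific rate ÷ 1 000)
= 1 411 600×5.557/1 000 + 785 900×61.953/1 000 + 1 106 100×2.754/1 000
= 7843.85 + 48689.02 + 3046.39 = 59579.27.

59579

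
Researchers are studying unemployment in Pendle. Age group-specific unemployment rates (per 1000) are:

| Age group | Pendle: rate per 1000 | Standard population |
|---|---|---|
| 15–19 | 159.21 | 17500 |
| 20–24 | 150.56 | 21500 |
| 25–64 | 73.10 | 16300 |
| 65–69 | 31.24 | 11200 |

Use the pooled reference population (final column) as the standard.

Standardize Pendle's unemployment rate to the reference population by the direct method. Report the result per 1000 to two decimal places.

Standard total = 66500; weights = 0.2632, 0.3233, 0.2451, 0.1684.
Standardized rate: 0.2632×159.21 + 0.3233×150.56 + 0.2451×73.10 + 0.1684×31.24 = 113.7539 per 1000.

113.75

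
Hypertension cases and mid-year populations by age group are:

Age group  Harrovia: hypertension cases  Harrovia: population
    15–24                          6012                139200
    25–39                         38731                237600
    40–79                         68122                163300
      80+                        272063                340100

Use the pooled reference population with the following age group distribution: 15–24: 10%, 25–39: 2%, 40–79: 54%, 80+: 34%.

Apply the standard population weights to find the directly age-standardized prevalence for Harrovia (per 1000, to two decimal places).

504.83

Age-specific rates per 1000 for Harrovia: 43.190, 163.009, 417.159, 799.950.
Standard weights: 0.10, 0.02, 0.54, 0.34.
Standardized rate: 0.1000×43.190 + 0.0200×163.009 + 0.5400×417.159 + 0.3400×799.950 = 504.8278 per 1000.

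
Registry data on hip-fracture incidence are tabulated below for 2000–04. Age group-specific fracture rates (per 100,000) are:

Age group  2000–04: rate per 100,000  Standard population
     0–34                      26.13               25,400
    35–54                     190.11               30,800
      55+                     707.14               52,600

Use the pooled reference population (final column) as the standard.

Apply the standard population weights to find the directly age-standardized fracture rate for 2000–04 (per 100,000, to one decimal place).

401.8

Standard total = 108,800; weights = 0.2335, 0.2831, 0.4835.
Standardized rate: 0.2335×26.13 + 0.2831×190.11 + 0.4835×707.14 = 401.7891 per 100,000.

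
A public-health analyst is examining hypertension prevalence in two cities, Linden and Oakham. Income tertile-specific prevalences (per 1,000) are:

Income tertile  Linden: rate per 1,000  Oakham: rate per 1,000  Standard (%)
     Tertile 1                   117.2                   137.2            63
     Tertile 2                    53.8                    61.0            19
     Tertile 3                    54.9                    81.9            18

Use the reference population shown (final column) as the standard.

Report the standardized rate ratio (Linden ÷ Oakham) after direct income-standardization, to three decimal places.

0.833

Standard weights: 0.63, 0.19, 0.18.
Linden: 0.6300×117.2 + 0.1900×53.8 + 0.1800×54.9 = 93.9400 per 1,000.
Oakham: 0.6300×137.2 + 0.1900×61.0 + 0.1800×81.9 = 112.7680 per 1,000.
Ratio = 93.9400 ÷ 112.7680 = 0.83304.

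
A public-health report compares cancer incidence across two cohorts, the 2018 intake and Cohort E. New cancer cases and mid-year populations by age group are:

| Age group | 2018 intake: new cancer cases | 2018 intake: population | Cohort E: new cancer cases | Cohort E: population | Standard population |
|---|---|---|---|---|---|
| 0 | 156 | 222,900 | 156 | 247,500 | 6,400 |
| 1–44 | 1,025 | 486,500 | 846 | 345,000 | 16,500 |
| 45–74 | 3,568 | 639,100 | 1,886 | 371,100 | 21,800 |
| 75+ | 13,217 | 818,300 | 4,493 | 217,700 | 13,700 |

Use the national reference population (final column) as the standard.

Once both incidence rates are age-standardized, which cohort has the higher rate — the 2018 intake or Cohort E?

Age-specific rates per 100,000 for the 2018 intake: 69.99, 210.69, 558.29, 1615.18.
For Cohort E: 63.03, 245.22, 508.22, 2063.85.
Standard total = 58,400; weights = 0.1096, 0.2825, 0.3733, 0.2346.
The 2018 intake: 0.1096×69.99 + 0.2825×210.69 + 0.3733×558.29 + 0.2346×1615.18 = 654.5005 per 100,000.
Cohort E: 0.1096×63.03 + 0.2825×245.22 + 0.3733×508.22 + 0.2346×2063.85 = 750.0580 per 100,000.
The crude rates (829.15 vs 624.82) would put the 2018 intake higher, but that reflects its age composition; once standardized to a common age structure, Cohort E has the higher underlying rate.

Cohort E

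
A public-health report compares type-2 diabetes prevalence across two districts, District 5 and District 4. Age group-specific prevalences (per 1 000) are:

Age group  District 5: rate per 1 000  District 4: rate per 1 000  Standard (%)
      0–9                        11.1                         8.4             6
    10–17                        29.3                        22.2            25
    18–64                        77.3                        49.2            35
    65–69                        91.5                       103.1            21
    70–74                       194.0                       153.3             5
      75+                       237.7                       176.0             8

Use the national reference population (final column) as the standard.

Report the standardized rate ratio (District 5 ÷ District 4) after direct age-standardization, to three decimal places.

1.245

Standard weights: 0.06, 0.25, 0.35, 0.21, 0.05, 0.08.
District 5: 0.0600×11.1 + 0.2500×29.3 + 0.3500×77.3 + 0.2100×91.5 + 0.0500×194.0 + 0.0800×237.7 = 82.9770 per 1 000.
District 4: 0.0600×8.4 + 0.2500×22.2 + 0.3500×49.2 + 0.2100×103.1 + 0.0500×153.3 + 0.0800×176.0 = 66.6700 per 1 000.
Ratio = 82.9770 ÷ 66.6700 = 1.24459.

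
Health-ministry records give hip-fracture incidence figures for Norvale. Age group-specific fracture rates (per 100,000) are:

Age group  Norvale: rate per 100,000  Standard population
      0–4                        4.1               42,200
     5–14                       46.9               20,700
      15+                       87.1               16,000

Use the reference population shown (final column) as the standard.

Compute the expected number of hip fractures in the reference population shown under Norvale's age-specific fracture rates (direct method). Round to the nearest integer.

Expected hip fractures = Σ (standard pop × age-specific rate ÷ 100,000)
= 42,200×4.1/100,000 + 20,700×46.9/100,000 + 16,000×87.1/100,000
= 1.73 + 9.71 + 13.94 = 25.37.

25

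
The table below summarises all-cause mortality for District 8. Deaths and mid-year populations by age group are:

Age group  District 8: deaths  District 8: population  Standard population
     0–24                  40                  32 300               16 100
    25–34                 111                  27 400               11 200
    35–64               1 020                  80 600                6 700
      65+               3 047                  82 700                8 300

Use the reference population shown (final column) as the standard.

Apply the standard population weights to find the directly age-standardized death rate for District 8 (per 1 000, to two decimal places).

10.78

Age-specific rates per 1 000 for District 8: 1.238, 4.051, 12.655, 36.844.
Standard total = 42 300; weights = 0.3806, 0.2648, 0.1584, 0.1962.
Standardized rate: 0.3806×1.238 + 0.2648×4.051 + 0.1584×12.655 + 0.1962×36.844 = 10.7779 per 1 000.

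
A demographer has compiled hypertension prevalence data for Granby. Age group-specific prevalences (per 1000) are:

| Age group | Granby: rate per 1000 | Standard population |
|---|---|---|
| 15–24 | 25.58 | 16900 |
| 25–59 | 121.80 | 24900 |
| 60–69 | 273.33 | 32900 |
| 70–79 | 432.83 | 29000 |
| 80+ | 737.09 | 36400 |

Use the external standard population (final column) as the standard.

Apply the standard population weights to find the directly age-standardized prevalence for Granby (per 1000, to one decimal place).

370.0

Standard total = 140100; weights = 0.1206, 0.1777, 0.2348, 0.2070, 0.2598.
Standardized rate: 0.1206×25.58 + 0.1777×121.80 + 0.2348×273.33 + 0.2070×432.83 + 0.2598×737.09 = 370.0202 per 1000.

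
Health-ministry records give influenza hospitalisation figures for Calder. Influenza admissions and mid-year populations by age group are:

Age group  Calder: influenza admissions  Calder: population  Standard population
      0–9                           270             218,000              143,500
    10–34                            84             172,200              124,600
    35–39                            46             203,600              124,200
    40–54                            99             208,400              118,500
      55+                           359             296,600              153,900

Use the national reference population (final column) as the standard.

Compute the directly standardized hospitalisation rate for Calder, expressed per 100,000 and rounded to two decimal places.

76.60

Age-specific rates per 100,000 for Calder: 123.85, 48.78, 22.59, 47.50, 121.04.
Standard total = 664,700; weights = 0.2159, 0.1875, 0.1869, 0.1783, 0.2315.
Standardized rate: 0.2159×123.85 + 0.1875×48.78 + 0.1869×22.59 + 0.1783×47.50 + 0.2315×121.04 = 76.5973 per 100,000.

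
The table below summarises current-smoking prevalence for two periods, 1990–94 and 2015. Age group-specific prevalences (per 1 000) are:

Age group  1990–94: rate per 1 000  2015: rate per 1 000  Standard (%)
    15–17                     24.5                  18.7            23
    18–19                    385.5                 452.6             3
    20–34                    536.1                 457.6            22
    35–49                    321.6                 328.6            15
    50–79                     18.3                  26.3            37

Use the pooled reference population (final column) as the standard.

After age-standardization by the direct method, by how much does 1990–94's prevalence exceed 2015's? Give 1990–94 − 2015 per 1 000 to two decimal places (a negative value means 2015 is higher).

12.58

Standard weights: 0.23, 0.03, 0.22, 0.15, 0.37.
1990–94: 0.2300×24.5 + 0.0300×385.5 + 0.2200×536.1 + 0.1500×321.6 + 0.3700×18.3 = 190.1530 per 1 000.
2015: 0.2300×18.7 + 0.0300×452.6 + 0.2200×457.6 + 0.1500×328.6 + 0.3700×26.3 = 177.5720 per 1 000.
Difference = 190.1530 − 177.5720 = 12.5810.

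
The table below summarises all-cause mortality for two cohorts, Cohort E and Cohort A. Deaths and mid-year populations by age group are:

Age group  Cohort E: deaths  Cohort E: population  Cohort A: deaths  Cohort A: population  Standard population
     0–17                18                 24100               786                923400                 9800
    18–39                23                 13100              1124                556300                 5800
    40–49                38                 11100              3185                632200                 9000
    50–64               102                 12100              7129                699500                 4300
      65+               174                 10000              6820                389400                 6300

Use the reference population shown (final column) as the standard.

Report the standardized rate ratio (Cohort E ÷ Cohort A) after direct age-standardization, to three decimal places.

Age-specific rates per 100000 for Cohort E: 74.69, 175.57, 342.34, 842.98, 1740.00.
For Cohort A: 85.12, 202.05, 503.80, 1019.16, 1751.41.
Standard total = 35200; weights = 0.2784, 0.1648, 0.2557, 0.1222, 0.1790.
Cohort E: 0.2784×74.69 + 0.1648×175.57 + 0.2557×342.34 + 0.1222×842.98 + 0.1790×1740.00 = 551.6519 per 100000.
Cohort A: 0.2784×85.12 + 0.1648×202.05 + 0.2557×503.80 + 0.1222×1019.16 + 0.1790×1751.41 = 623.7642 per 100000.
Ratio = 551.6519 ÷ 623.7642 = 0.88439.

0.884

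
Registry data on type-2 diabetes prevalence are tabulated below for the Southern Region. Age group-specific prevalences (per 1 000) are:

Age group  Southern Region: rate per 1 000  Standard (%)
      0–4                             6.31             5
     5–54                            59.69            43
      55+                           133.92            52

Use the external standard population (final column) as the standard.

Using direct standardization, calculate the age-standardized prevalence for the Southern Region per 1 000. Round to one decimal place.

Standard weights: 0.05, 0.43, 0.52.
Standardized rate: 0.0500×6.31 + 0.4300×59.69 + 0.5200×133.92 = 95.6206 per 1 000.

95.6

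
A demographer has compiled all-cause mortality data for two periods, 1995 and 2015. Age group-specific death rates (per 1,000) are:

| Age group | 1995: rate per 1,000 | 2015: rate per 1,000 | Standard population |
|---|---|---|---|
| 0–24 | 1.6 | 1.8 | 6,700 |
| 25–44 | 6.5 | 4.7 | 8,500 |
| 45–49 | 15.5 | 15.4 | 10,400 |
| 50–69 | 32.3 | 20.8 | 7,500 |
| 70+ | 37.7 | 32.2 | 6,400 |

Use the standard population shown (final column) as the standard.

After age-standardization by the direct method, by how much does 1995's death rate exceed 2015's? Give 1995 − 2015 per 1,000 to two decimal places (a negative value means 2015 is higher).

Standard total = 39,500; weights = 0.1696, 0.2152, 0.2633, 0.1899, 0.1620.
1995: 0.1696×1.6 + 0.2152×6.5 + 0.2633×15.5 + 0.1899×32.3 + 0.1620×37.7 = 17.9924 per 1,000.
2015: 0.1696×1.8 + 0.2152×4.7 + 0.2633×15.4 + 0.1899×20.8 + 0.1620×32.2 = 14.5380 per 1,000.
Difference = 17.9924 − 14.5380 = 3.4544.

3.45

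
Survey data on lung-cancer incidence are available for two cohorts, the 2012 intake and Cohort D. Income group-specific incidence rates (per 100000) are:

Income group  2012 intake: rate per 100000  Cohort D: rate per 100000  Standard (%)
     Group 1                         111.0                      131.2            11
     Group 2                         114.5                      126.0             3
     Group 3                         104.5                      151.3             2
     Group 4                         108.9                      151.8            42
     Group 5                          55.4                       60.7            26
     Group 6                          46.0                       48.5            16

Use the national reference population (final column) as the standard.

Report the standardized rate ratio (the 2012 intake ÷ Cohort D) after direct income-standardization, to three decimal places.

0.785

Standard weights: 0.11, 0.03, 0.02, 0.42, 0.26, 0.16.
The 2012 intake: 0.1100×111.0 + 0.0300×114.5 + 0.0200×104.5 + 0.4200×108.9 + 0.2600×55.4 + 0.1600×46.0 = 85.2370 per 100000.
Cohort D: 0.1100×131.2 + 0.0300×126.0 + 0.0200×151.3 + 0.4200×151.8 + 0.2600×60.7 + 0.1600×48.5 = 108.5360 per 100000.
Ratio = 85.2370 ÷ 108.5360 = 0.78533.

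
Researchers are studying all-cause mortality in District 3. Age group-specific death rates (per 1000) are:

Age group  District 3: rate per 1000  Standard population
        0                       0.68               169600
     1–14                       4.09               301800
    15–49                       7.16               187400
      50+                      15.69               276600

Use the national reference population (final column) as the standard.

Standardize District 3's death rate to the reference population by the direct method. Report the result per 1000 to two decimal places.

Standard total = 935400; weights = 0.1813, 0.3226, 0.2003, 0.2957.
Standardized rate: 0.1813×0.68 + 0.3226×4.09 + 0.2003×7.16 + 0.2957×15.69 = 7.5169 per 1000.

7.52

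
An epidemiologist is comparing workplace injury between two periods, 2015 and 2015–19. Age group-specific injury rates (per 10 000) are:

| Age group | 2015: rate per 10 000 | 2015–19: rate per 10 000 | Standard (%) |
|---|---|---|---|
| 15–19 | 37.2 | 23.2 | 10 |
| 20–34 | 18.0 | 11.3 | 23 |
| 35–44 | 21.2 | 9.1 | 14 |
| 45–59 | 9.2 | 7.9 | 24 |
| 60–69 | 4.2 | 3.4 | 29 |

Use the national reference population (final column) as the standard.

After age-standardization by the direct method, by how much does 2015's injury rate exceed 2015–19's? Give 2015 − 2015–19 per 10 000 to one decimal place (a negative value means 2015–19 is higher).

Standard weights: 0.10, 0.23, 0.14, 0.24, 0.29.
2015: 0.1000×37.2 + 0.2300×18.0 + 0.1400×21.2 + 0.2400×9.2 + 0.2900×4.2 = 14.2540 per 10 000.
2015–19: 0.1000×23.2 + 0.2300×11.3 + 0.1400×9.1 + 0.2400×7.9 + 0.2900×3.4 = 9.0750 per 10 000.
Difference = 14.2540 − 9.0750 = 5.1790.

5.2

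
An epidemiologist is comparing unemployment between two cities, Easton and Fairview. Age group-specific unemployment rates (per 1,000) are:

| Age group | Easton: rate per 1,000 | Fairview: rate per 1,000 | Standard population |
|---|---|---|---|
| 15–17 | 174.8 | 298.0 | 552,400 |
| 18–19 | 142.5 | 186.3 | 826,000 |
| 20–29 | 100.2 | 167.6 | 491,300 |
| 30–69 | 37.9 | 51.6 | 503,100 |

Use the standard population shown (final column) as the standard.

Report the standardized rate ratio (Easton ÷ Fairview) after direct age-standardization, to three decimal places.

Standard total = 2,372,800; weights = 0.2328, 0.3481, 0.2071, 0.2120.
Easton: 0.2328×174.8 + 0.3481×142.5 + 0.2071×100.2 + 0.2120×37.9 = 119.0831 per 1,000.
Fairview: 0.2328×298.0 + 0.3481×186.3 + 0.2071×167.6 + 0.2120×51.6 = 179.8722 per 1,000.
Ratio = 119.0831 ÷ 179.8722 = 0.66204.

0.662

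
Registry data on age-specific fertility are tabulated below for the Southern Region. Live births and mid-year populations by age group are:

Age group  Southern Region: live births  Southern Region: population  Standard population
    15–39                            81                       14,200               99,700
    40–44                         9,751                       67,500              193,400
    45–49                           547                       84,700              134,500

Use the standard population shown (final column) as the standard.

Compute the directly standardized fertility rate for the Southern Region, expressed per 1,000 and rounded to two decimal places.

68.70

Age-specific rates per 1,000 for the Southern Region: 5.704, 144.459, 6.458.
Standard total = 427,600; weights = 0.2332, 0.4523, 0.3145.
Standardized rate: 0.2332×5.704 + 0.4523×144.459 + 0.3145×6.458 = 68.6991 per 1,000.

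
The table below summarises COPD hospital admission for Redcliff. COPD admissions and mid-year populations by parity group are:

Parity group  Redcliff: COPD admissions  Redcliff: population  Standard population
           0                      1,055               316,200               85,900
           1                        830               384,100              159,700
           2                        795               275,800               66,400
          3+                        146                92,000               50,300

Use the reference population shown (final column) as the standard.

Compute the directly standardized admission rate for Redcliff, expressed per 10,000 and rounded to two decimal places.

24.92

Parity-specific rates per 10,000 for Redcliff: 33.36, 21.61, 28.83, 15.87.
Standard total = 362,300; weights = 0.2371, 0.4408, 0.1833, 0.1388.
Standardized rate: 0.2371×33.36 + 0.4408×21.61 + 0.1833×28.83 + 0.1388×15.87 = 24.9220 per 10,000.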